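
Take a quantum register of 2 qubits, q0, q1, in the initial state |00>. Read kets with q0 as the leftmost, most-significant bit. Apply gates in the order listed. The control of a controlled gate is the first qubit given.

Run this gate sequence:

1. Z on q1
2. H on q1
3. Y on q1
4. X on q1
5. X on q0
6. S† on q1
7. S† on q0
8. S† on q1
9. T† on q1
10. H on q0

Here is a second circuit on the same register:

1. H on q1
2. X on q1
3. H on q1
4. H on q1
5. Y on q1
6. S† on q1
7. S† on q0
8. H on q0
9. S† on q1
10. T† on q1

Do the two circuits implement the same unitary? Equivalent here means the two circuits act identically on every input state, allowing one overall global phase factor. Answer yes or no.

No — the two circuits implement different unitaries, even allowing a global phase.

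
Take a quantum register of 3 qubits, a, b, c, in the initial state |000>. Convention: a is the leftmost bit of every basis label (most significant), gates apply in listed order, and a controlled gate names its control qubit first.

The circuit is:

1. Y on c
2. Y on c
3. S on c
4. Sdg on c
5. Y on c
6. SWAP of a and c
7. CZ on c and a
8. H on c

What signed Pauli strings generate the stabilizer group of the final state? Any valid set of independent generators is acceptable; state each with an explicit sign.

The final state is stabilized by the group generated by +IIX, -ZII, +IZI; other independent generating sets are equally valid.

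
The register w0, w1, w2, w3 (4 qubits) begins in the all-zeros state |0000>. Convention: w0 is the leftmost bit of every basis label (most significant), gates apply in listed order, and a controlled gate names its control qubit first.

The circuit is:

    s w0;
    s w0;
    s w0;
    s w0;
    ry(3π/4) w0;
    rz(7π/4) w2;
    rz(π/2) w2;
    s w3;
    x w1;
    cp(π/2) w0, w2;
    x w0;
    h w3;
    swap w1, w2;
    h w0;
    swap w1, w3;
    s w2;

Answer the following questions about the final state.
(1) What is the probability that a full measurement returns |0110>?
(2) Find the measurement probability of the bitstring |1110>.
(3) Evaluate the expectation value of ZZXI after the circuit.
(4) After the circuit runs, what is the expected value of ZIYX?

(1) A full measurement returns |0110> with probability sqrt(2)/8 + 1/4. Key observation: the block from step 1 through step 4 cancels to the identity and can be dropped.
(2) A full measurement returns |1110> with probability 1/4 - sqrt(2)/8.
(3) The observable ZZXI averages to 0.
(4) The observable ZIYX averages to 0.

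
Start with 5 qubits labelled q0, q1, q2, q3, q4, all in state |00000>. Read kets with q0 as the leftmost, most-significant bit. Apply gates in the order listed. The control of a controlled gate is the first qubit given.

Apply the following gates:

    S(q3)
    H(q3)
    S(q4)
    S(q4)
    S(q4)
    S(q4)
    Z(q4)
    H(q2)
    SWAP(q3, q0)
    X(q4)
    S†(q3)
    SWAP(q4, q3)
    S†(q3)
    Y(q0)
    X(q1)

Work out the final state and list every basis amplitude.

After the circuit, the state carries amplitude -1/2 on |01010>, -1/2 on |01110>, 1/2 on |11010>, 1/2 on |11110>, and 0 on every other basis state.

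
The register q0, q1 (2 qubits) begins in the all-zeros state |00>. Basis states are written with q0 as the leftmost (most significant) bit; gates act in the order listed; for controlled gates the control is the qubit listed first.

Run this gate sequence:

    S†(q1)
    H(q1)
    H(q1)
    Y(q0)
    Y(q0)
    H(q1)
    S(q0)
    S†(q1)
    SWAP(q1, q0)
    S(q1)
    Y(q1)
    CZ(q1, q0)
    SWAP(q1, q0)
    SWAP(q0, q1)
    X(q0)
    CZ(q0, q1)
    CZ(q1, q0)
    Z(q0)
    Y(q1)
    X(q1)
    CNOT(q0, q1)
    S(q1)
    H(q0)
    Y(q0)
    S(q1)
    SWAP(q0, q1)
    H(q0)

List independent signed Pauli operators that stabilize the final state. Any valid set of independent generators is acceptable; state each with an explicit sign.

The final state is stabilized by the group generated by +YZ, +ZY; other independent generating sets are equally valid. Key observation: steps 3-6 multiply out to the identity, so the circuit reduces to the remaining gates.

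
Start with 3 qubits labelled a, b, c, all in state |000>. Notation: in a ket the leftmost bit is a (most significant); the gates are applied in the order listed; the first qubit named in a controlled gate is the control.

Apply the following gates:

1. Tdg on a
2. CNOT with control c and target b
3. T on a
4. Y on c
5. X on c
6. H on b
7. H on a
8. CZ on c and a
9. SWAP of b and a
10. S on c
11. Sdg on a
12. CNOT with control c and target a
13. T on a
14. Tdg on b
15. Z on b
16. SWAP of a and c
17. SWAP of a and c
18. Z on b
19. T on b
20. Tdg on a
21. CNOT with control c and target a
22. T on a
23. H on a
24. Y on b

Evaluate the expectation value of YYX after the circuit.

In the final state, YYX has expectation 0.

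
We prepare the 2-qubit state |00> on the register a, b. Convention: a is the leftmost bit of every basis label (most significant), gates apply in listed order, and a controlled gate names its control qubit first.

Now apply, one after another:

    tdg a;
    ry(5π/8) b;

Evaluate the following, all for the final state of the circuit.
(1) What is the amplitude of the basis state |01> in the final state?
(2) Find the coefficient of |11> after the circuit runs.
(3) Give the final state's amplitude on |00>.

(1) The final state's coefficient on |01> equals sin(5*pi/16).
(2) The final state's coefficient on |11> equals 0.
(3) The final state's coefficient on |00> equals cos(5*pi/16).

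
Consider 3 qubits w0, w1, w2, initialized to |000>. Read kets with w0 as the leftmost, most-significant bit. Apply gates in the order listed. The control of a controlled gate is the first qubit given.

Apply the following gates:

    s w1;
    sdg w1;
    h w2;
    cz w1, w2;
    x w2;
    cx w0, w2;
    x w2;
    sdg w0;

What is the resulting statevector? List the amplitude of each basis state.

The resulting statevector has amplitude sqrt(2)/2 on |000>, sqrt(2)/2 on |001>, and 0 on every other basis state.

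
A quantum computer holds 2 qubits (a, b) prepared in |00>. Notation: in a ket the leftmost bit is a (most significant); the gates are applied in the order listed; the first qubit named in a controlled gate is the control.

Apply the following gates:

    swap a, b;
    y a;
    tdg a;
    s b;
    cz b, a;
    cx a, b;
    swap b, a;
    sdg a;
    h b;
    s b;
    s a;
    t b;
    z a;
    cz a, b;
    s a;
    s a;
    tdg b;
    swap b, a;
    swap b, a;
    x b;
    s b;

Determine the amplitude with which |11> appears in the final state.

The final state's coefficient on |11> equals sqrt(2)*exp(3*I*pi/4)/2. Key observation: the block from step 18 through step 19 cancels to the identity and can be dropped.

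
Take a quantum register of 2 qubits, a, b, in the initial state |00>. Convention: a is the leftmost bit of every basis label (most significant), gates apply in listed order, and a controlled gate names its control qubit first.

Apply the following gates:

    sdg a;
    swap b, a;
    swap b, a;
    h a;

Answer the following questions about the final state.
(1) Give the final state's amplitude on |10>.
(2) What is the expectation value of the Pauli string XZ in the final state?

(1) The amplitude on |10> is sqrt(2)/2. Key observation: the block from step 2 through step 3 cancels to the identity and can be dropped.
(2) The expectation value of XZ is 1.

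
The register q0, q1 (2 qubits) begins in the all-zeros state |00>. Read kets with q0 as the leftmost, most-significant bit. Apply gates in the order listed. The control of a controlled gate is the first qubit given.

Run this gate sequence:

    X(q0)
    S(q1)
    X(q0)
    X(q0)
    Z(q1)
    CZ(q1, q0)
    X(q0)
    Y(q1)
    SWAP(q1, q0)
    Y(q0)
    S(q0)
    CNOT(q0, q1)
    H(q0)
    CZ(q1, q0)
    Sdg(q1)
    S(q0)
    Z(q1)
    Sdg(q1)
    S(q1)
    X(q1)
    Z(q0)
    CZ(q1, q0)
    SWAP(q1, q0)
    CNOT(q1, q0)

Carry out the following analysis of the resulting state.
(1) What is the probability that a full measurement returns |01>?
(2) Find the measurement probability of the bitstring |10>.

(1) Outcome |01> occurs with probability 1/2.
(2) Outcome |10> occurs with probability 1/2.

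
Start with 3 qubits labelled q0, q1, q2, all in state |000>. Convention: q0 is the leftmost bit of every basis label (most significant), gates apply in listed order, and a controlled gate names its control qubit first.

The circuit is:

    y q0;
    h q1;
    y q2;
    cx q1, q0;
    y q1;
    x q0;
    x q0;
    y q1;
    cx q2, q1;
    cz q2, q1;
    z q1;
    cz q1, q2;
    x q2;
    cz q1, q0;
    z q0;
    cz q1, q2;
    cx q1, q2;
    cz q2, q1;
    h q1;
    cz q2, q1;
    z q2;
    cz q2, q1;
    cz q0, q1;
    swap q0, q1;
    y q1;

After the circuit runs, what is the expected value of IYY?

The observable IYY averages to 1. Key observation: the block from step 5 through step 8 cancels to the identity and can be dropped.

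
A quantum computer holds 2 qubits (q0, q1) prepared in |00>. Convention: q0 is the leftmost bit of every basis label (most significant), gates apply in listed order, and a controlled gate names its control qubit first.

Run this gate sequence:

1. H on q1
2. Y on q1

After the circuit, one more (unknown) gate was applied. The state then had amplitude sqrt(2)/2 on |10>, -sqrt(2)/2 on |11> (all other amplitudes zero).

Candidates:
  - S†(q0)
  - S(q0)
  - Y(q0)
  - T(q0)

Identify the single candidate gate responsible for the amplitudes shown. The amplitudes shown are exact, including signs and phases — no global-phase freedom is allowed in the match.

The applied gate was Y(q0).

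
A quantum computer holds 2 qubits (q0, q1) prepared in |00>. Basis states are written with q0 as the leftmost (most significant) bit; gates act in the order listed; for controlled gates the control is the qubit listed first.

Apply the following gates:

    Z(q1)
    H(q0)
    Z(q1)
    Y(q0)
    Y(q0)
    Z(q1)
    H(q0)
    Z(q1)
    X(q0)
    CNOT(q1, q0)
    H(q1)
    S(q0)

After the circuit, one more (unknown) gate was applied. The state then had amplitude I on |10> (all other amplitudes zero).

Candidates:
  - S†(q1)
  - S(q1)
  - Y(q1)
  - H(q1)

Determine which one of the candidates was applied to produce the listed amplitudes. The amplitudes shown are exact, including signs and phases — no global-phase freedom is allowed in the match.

The applied gate was H(q1). Key observation: steps 1-8 multiply out to the identity, so the circuit reduces to the remaining gates.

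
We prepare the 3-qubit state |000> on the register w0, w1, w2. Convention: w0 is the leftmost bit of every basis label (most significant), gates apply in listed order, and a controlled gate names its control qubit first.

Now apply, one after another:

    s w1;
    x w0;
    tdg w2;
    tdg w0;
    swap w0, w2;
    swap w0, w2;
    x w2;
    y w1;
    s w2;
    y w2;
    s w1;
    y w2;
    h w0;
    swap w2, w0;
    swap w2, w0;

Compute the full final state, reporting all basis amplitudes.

The resulting statevector has amplitude -sqrt(2)*exp(I*pi/4)/2 on |011>, sqrt(2)*exp(I*pi/4)/2 on |111>, and 0 on every other basis state.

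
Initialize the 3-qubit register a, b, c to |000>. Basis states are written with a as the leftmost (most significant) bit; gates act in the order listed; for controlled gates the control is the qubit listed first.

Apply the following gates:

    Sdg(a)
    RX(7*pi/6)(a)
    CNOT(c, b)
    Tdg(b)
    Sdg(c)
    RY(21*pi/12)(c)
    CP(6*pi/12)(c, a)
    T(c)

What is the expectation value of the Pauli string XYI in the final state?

In the final state, XYI has expectation 0.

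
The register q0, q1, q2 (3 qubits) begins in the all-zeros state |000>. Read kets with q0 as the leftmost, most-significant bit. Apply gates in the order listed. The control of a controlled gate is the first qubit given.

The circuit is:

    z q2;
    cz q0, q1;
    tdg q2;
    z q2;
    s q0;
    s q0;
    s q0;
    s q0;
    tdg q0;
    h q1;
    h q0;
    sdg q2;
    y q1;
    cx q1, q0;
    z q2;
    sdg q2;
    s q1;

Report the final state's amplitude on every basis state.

After the circuit, the state carries amplitude -I/2 on |000>, 0 on |001>, -1/2 on |010>, 0 on |011>, -I/2 on |100>, 0 on |101>, -1/2 on |110>, 0 on |111>. Key observation: gates 5-8 undo each other exactly, leaving only the rest of the circuit to track.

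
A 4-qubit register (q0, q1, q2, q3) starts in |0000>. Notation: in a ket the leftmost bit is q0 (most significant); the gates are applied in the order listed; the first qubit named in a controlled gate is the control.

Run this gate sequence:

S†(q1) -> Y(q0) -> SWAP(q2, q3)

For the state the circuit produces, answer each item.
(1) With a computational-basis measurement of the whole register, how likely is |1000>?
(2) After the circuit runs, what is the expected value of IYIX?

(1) The probability of measuring |1000> is 1.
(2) The observable IYIX averages to 0.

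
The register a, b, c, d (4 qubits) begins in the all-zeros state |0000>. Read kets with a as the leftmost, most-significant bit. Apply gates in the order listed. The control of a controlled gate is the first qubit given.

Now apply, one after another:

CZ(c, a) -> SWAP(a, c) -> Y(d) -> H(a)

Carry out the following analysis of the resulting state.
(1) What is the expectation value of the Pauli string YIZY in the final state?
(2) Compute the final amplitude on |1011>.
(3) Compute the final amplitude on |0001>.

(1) In the final state, YIZY has expectation 0.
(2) The amplitude on |1011> is 0.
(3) The final state's coefficient on |0001> equals sqrt(2)*I/2.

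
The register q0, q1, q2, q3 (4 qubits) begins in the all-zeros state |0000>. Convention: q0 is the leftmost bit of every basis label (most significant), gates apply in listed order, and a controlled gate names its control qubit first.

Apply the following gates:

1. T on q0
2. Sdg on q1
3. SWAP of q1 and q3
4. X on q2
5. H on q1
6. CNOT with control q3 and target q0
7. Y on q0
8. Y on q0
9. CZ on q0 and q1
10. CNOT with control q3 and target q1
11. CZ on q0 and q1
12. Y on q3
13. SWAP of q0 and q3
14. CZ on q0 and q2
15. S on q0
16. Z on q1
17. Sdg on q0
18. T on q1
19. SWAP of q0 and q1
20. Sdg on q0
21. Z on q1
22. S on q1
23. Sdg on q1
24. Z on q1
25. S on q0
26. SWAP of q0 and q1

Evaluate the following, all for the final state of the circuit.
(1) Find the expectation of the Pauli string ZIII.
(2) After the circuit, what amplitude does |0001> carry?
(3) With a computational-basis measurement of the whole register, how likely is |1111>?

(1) In the final state, ZIII has expectation -1. Key observation: steps 19-26 multiply out to the identity, so the circuit reduces to the remaining gates.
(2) |0001> carries amplitude 0 in the final state.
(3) A full measurement returns |1111> with probability 0.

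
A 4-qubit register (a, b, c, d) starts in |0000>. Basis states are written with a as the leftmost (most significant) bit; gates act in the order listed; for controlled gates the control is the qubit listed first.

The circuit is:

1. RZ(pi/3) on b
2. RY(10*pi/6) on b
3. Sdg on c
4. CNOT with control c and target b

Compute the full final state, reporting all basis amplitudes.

The resulting statevector has amplitude sqrt(3)*exp(5*I*pi/6)/2 on |0000>, -exp(5*I*pi/6)/2 on |0100>, and 0 on every other basis state.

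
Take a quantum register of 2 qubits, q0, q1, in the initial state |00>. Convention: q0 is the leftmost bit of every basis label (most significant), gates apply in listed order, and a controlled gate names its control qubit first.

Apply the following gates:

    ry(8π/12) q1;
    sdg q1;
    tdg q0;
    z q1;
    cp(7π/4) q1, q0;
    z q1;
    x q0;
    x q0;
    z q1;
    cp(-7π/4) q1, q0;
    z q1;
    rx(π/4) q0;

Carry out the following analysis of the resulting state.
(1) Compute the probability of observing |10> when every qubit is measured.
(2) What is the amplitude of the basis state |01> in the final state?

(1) A full measurement returns |10> with probability 1/8 - sqrt(2)/16. Key observation: the block from step 4 through step 11 cancels to the identity and can be dropped.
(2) |01> carries amplitude -I*sqrt(3*sqrt(2) + 6)/4 in the final state.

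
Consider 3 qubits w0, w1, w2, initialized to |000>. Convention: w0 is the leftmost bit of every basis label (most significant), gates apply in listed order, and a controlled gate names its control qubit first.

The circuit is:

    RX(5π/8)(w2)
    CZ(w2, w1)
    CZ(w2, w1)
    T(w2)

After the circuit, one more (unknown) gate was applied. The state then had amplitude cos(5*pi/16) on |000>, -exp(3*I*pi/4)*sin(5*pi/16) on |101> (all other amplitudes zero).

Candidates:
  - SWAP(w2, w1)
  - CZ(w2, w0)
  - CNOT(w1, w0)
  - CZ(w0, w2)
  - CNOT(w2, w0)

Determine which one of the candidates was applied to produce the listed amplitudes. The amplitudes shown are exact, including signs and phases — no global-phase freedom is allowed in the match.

The unique candidate consistent with the amplitudes is CNOT(w2, w0). Key observation: gates 2-3 undo each other exactly, leaving only the rest of the circuit to track.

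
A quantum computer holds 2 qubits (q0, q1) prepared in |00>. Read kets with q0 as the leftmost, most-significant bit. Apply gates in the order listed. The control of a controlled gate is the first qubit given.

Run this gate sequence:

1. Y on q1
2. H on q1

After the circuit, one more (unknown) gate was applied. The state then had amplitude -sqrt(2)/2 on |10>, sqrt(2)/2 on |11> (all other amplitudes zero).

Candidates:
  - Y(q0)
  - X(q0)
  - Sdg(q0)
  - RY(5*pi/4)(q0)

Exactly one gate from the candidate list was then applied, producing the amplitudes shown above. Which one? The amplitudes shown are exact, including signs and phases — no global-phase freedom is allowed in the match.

The applied gate was Y(q0).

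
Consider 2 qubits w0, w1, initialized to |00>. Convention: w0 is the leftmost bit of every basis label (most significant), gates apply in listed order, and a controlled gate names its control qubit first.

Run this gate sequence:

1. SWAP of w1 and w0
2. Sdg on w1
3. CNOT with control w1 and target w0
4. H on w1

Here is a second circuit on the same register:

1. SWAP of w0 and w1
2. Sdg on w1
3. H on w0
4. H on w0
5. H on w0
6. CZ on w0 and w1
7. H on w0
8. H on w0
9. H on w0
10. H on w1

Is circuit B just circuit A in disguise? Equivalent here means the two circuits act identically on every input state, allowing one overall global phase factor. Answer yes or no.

Yes: on every input state the two circuits agree up to one overall phase factor.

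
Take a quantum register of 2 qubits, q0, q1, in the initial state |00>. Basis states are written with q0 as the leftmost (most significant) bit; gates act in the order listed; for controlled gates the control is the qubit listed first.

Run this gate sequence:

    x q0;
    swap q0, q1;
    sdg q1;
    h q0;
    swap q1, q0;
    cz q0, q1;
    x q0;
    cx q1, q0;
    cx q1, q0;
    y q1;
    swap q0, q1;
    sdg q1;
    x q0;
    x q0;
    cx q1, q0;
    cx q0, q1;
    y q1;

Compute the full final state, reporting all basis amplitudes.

After the circuit, the state carries amplitude 0 on |00>, sqrt(2)*I/2 on |01>, -sqrt(2)*I/2 on |10>, 0 on |11>.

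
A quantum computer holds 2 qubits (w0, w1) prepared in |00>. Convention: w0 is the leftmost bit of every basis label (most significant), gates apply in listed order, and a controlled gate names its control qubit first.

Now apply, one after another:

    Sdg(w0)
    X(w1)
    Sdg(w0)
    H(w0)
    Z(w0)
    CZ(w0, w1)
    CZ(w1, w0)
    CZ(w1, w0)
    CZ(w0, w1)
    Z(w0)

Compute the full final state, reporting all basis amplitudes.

After the circuit, the state carries amplitude 0 on |00>, sqrt(2)/2 on |01>, 0 on |10>, sqrt(2)/2 on |11>.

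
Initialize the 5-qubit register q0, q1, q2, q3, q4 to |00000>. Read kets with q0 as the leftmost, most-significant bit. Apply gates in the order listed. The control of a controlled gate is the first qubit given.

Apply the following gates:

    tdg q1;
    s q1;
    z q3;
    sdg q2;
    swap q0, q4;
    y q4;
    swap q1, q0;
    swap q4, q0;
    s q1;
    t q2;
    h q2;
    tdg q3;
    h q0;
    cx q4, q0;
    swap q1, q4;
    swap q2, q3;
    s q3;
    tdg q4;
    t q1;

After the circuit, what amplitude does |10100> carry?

The amplitude on |10100> is 0.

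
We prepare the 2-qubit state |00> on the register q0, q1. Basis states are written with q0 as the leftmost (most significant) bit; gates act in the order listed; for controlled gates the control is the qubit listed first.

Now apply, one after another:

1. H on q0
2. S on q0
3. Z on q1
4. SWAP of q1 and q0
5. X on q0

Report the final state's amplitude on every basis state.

After the circuit, the state carries amplitude 0 on |00>, 0 on |01>, sqrt(2)/2 on |10>, sqrt(2)*I/2 on |11>.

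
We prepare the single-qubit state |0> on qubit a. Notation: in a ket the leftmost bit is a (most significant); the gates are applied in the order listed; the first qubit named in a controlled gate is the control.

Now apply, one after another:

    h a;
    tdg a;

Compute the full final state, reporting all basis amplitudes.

The resulting statevector has amplitude sqrt(2)/2 on |0>, -sqrt(2)*exp(3*I*pi/4)/2 on |1>.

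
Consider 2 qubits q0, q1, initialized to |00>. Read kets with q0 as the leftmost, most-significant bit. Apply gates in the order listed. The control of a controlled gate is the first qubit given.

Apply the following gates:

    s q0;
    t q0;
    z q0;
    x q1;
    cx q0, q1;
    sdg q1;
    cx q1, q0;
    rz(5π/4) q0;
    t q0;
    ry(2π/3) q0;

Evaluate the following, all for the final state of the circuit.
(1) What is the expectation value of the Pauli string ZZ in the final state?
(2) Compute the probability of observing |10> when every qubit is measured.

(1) The observable ZZ averages to -1/2.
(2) Outcome |10> occurs with probability 0.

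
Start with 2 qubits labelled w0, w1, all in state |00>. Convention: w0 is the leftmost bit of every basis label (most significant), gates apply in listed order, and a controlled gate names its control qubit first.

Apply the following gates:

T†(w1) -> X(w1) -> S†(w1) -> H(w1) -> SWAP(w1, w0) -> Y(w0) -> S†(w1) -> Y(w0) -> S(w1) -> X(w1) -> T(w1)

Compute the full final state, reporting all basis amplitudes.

The final amplitudes are 0 on |00>, -sqrt(2)*exp(3*I*pi/4)/2 on |01>, 0 on |10>, sqrt(2)*exp(3*I*pi/4)/2 on |11>.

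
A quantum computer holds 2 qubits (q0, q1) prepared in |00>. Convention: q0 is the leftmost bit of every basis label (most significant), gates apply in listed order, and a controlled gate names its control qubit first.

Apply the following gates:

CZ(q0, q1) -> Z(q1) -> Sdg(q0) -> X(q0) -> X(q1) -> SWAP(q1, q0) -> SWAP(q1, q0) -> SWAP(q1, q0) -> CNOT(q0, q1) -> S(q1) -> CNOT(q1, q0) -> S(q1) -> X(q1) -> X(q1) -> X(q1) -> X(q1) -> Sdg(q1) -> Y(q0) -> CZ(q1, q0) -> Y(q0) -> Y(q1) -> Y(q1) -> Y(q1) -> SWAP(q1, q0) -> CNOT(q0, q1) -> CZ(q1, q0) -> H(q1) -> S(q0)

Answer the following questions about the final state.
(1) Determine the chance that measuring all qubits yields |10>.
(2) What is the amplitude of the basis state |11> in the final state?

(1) A full measurement returns |10> with probability 1/2. Key observation: steps 12-17 multiply out to the identity, so the circuit reduces to the remaining gates.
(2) The final state's coefficient on |11> equals -sqrt(2)/2.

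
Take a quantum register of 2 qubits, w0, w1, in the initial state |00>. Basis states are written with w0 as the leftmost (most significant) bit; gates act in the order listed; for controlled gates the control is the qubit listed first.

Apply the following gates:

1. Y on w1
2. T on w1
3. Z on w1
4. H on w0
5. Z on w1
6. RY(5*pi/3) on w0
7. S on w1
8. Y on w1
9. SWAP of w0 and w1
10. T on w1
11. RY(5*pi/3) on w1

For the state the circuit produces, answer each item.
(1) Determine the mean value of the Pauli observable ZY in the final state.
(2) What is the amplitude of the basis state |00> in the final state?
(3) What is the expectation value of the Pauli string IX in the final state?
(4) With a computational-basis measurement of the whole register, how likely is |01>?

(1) In the final state, ZY has expectation sqrt(2)/4.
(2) The amplitude on |00> is -sqrt(6)/8 + sqrt(2)/8 + sqrt(6)*exp(3*I*pi/4)/8 + 3*sqrt(2)*exp(3*I*pi/4)/8.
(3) In the final state, IX has expectation -3/4 + sqrt(2)/8.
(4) Outcome |01> occurs with probability -sqrt(3)/8 - sqrt(6)/16 + 1/2.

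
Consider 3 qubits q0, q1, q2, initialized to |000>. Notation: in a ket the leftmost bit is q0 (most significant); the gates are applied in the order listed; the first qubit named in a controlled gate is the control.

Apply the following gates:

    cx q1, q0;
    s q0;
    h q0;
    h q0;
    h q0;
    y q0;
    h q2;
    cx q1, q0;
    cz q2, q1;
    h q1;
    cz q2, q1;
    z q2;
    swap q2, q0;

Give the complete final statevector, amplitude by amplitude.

After the circuit, the state carries amplitude -sqrt(2)*I/4 on |000>, sqrt(2)*I/4 on |001>, -sqrt(2)*I/4 on |010>, sqrt(2)*I/4 on |011>, sqrt(2)*I/4 on |100>, -sqrt(2)*I/4 on |101>, -sqrt(2)*I/4 on |110>, sqrt(2)*I/4 on |111>. Key observation: gates 4-5 undo each other exactly, leaving only the rest of the circuit to track.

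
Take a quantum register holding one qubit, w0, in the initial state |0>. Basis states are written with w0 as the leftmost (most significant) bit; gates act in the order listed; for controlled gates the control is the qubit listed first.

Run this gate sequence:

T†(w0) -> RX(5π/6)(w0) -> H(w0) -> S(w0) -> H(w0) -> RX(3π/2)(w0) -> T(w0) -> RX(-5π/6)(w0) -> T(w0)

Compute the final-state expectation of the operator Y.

In the final state, Y has expectation -sqrt(6)/8 + sqrt(3)/8 + 1/4.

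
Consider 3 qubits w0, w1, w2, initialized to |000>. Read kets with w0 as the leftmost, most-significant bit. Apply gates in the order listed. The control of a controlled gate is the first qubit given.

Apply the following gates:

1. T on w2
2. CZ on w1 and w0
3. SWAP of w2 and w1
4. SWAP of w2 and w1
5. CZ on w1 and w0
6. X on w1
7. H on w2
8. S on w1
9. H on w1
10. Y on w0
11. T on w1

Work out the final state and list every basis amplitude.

The resulting statevector has amplitude 0 on |000>, 0 on |001>, 0 on |010>, 0 on |011>, -1/2 on |100>, -1/2 on |101>, exp(I*pi/4)/2 on |110>, exp(I*pi/4)/2 on |111>. Key observation: the block from step 2 through step 5 cancels to the identity and can be dropped.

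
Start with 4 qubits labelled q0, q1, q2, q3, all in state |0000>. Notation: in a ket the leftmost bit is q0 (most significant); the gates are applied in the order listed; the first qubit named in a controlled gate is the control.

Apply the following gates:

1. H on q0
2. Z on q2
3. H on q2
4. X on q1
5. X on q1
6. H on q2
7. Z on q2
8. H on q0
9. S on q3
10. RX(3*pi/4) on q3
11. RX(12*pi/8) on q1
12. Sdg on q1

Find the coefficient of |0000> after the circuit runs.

The amplitude on |0000> is -sqrt(4 - 2*sqrt(2))/4. Key observation: steps 1-8 multiply out to the identity, so the circuit reduces to the remaining gates.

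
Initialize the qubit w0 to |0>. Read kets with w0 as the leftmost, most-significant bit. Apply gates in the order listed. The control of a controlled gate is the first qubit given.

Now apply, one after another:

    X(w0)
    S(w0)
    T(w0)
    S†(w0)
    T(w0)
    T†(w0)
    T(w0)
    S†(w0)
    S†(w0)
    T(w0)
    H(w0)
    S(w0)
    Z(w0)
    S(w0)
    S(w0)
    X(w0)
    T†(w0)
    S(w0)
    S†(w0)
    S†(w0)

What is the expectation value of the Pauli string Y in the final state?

The observable Y averages to -sqrt(2)/2.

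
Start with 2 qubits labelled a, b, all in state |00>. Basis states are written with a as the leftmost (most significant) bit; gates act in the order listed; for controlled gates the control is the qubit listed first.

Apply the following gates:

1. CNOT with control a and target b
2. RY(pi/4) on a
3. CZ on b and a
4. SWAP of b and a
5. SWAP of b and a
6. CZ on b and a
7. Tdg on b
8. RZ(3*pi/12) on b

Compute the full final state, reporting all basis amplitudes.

The resulting statevector has amplitude -sqrt(sqrt(2) + 2)*exp(7*I*pi/8)/2 on |00>, 0 on |01>, -sqrt(2 - sqrt(2))*exp(7*I*pi/8)/2 on |10>, 0 on |11>. Key observation: steps 3-6 multiply out to the identity, so the circuit reduces to the remaining gates.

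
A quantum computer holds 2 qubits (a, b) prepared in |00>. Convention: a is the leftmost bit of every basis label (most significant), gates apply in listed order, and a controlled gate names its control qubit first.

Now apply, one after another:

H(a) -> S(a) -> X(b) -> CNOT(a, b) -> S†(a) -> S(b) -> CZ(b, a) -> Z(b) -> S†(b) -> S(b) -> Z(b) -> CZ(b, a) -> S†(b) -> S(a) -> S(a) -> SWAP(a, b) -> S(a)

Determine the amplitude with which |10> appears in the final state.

|10> carries amplitude sqrt(2)*I/2 in the final state. Key observation: gates 6-13 undo each other exactly, leaving only the rest of the circuit to track.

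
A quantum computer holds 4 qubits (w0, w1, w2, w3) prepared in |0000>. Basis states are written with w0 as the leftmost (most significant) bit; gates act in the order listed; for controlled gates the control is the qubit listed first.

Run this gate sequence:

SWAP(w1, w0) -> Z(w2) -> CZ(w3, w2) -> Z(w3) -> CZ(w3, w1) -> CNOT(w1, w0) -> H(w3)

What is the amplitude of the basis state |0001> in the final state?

The final state's coefficient on |0001> equals sqrt(2)/2.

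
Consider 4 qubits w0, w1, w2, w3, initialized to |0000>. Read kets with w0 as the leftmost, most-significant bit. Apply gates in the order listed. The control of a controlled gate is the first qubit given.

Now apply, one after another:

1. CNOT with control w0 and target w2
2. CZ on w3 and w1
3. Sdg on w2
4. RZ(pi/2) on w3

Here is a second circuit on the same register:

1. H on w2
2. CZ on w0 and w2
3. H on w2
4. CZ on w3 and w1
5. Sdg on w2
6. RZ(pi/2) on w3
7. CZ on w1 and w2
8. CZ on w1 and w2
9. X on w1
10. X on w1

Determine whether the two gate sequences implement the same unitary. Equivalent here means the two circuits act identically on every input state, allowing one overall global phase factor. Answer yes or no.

Yes, they are equivalent — the unitaries differ by at most a global phase.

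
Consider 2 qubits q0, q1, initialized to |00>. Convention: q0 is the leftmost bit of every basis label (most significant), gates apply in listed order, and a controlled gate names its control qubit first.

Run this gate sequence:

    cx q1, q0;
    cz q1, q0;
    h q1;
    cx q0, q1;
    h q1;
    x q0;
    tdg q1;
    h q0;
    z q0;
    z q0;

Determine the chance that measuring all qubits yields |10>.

The probability of measuring |10> is 1/2.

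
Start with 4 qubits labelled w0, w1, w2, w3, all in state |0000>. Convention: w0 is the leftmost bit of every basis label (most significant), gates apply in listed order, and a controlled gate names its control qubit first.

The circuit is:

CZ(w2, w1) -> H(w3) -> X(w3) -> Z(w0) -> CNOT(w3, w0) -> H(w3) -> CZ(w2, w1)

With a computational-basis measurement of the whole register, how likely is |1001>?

The probability of measuring |1001> is 1/4.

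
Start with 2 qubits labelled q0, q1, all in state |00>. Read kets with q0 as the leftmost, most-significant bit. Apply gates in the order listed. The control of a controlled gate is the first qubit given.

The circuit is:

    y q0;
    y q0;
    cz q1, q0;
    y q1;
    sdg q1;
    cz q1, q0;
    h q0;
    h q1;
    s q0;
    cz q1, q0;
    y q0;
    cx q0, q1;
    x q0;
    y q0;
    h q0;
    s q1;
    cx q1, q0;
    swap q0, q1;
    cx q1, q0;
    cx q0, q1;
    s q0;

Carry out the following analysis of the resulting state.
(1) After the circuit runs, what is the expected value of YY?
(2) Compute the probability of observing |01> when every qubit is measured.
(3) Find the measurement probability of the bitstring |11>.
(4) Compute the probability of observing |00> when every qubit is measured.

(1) The expectation value of YY is 1.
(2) Outcome |01> occurs with probability 1/4.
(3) The probability of measuring |11> is 1/4.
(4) The probability of measuring |00> is 1/4.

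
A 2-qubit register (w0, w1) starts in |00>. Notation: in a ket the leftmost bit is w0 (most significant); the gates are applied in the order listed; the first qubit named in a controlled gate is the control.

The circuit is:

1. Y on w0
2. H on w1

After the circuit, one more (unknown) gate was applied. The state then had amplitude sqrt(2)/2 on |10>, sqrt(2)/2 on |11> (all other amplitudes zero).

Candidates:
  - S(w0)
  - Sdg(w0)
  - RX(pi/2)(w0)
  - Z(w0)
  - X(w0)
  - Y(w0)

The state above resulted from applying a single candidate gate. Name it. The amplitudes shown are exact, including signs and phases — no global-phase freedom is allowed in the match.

It was Sdg(w0) that produced the state shown.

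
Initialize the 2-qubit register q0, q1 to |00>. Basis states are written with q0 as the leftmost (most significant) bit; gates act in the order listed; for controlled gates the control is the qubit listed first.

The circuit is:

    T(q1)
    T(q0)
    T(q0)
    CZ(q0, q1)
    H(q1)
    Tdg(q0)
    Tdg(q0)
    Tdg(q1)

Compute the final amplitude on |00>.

The final state's coefficient on |00> equals sqrt(2)/2.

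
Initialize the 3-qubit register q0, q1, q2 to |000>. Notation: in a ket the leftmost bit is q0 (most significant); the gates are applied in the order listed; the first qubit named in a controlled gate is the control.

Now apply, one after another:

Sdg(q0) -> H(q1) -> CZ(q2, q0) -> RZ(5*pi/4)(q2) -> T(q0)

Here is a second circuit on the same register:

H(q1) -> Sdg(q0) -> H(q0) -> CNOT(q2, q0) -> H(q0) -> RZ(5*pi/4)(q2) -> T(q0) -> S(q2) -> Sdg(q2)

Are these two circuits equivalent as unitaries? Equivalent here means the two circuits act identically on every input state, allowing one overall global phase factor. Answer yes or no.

Yes, they are equivalent — the unitaries differ by at most a global phase.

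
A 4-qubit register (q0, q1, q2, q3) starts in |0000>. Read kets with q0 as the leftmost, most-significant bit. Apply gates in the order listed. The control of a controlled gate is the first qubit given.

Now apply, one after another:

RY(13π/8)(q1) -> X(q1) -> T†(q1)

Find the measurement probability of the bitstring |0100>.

A full measurement returns |0100> with probability cos(3*pi/16)**2.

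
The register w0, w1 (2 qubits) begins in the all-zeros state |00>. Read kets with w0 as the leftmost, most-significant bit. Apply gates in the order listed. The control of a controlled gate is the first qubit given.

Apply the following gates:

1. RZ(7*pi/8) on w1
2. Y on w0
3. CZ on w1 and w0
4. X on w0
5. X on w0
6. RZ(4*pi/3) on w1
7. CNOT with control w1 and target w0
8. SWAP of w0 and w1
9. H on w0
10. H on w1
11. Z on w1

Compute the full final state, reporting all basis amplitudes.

The resulting statevector has amplitude -exp(19*I*pi/48)/2 on |00>, -exp(19*I*pi/48)/2 on |01>, -exp(19*I*pi/48)/2 on |10>, -exp(19*I*pi/48)/2 on |11>. Key observation: steps 4-5 multiply out to the identity, so the circuit reduces to the remaining gates.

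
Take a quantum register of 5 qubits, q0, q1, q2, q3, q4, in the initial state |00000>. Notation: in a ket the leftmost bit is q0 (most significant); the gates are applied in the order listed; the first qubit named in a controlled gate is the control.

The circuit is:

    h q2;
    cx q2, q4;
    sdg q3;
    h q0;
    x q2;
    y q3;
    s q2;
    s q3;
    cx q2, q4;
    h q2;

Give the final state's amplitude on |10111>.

The final state's coefficient on |10111> equals sqrt(2)*(-1 + I)/4.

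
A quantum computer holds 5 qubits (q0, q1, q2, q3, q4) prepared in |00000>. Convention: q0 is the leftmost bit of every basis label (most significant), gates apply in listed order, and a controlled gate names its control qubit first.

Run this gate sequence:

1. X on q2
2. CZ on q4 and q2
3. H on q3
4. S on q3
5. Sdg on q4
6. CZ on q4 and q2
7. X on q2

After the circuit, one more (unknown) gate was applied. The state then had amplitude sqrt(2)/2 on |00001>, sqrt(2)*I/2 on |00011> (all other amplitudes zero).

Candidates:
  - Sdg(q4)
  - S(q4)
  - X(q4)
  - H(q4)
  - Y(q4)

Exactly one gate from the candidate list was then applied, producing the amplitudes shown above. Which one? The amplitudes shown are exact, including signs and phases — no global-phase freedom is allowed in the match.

The unique candidate consistent with the amplitudes is X(q4).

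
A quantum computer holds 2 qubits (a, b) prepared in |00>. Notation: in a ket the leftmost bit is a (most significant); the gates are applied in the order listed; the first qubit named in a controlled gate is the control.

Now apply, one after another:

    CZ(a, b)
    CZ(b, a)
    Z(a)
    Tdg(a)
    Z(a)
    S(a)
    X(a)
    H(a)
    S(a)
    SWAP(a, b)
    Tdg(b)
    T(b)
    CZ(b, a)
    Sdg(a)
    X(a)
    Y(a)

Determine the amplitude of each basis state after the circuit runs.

After the circuit, the state carries amplitude -sqrt(2)*I/2 on |00>, -sqrt(2)/2 on |01>, 0 on |10>, 0 on |11>.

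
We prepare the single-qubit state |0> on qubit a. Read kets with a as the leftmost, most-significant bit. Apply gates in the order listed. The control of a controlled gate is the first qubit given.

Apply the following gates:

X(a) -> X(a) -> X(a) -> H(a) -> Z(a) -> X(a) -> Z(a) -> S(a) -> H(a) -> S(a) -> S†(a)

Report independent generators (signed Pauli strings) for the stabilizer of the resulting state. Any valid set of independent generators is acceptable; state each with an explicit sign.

The final state is stabilized by the group generated by +Y; other independent generating sets are equally valid.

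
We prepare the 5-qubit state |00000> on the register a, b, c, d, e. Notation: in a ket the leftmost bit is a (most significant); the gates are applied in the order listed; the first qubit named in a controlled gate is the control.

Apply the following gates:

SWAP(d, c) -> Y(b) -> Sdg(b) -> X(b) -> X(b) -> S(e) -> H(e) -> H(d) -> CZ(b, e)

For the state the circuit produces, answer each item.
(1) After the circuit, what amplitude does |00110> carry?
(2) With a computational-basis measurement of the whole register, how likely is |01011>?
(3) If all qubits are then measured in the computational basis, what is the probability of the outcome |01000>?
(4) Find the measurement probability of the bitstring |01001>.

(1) The final state's coefficient on |00110> equals 0. Key observation: the block from step 4 through step 5 cancels to the identity and can be dropped.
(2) The probability of measuring |01011> is 1/4.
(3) The probability of measuring |01000> is 1/4.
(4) The probability of measuring |01001> is 1/4.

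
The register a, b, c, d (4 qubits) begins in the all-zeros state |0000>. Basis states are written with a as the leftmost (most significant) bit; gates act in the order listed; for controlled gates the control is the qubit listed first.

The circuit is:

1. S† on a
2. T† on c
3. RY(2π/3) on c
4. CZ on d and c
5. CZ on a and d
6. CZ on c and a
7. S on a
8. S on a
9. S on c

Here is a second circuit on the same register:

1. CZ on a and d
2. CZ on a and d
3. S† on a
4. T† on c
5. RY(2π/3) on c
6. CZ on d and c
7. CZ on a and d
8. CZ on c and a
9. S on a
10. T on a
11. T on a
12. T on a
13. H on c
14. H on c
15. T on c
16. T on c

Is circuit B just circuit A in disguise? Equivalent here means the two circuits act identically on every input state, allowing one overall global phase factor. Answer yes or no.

No — the two circuits implement different unitaries, even allowing a global phase.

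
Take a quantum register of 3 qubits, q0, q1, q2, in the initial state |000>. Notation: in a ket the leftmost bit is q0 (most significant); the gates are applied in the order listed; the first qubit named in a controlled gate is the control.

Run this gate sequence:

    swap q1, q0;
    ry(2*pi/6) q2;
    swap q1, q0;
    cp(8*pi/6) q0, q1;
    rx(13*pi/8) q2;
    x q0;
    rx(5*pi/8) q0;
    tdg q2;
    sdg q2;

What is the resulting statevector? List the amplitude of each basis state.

After the circuit, the state carries amplitude -sqrt(sqrt(2) + 2)/8 + I*sqrt(6 - 3*sqrt(2))/8 + sqrt(3)*I/4 on |000>, exp(-I*pi/4)*sin(5*pi/16)*cos(3*pi/16)/2 + sqrt(3)*I*exp(-I*pi/4)*sin(3*pi/16)*sin(5*pi/16)/2 on |001>, 0 on |010>, 0 on |011>, -sqrt(3*sqrt(2) + 6)/8 - I/4 + I*sqrt(2 - sqrt(2))/8 on |100>, I*exp(-I*pi/4)*cos(3*pi/16)*cos(5*pi/16)/2 - sqrt(3)*exp(-I*pi/4)*sin(3*pi/16)*cos(5*pi/16)/2 on |101>, 0 on |110>, 0 on |111>.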